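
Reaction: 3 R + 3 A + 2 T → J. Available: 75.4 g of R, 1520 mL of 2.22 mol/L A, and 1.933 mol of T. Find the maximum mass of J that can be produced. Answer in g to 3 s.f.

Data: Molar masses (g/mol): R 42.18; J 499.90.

298 g

n(R) = 75.40 / 42.18 = 1.788 mol
n(A) = 2.22 × 1520/1000 = 3.374 mol
n(T) = 1.933 mol
n/ν → R: 0.5960, A: 1.125, T: 0.9665; R is limiting.
n(J) = (1/3) × 1.788 = 0.5960 mol
mass = 0.5960 × 499.90 = 297.9 g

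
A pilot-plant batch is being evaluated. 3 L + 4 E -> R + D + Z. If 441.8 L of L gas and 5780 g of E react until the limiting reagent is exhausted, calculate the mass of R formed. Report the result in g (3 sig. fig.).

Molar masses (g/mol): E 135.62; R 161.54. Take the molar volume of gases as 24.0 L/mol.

n(L) = 441.8 / 24.0 = 18.41 mol
n(E) = 5780 / 135.62 = 42.62 mol
n/ν for L = 18.41/3 = 6.137
n/ν for E = 42.62/4 = 10.66
Smallest n/ν is L → limiting reagent.
n(R) = (1/3) × 18.41 = 6.137 mol
mass = 6.137 × 161.54 = 991.4 g

991 g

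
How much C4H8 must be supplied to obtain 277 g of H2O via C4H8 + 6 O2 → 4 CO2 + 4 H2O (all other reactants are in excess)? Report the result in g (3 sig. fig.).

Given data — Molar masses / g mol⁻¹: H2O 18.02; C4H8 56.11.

216 g

n(H2O) = 277 / 18.02 = 15.37 mol
n(C4H8) = (1/4) × 15.37 = 3.843 mol
mass = 3.843 × 56.11 = 215.6 g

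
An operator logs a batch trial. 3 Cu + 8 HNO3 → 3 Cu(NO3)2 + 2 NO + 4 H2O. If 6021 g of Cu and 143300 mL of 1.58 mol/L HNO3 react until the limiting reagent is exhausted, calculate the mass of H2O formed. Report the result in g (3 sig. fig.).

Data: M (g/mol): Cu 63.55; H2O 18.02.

2040 g

n(Cu) = 6021 / 63.55 = 94.74 mol
n(HNO3) = 1.58 × 143300/1000 = 226.4 mol
n/ν for Cu = 94.74/3 = 31.58
n/ν for HNO3 = 226.4/8 = 28.30
Smallest n/ν is HNO3 → limiting reagent.
n(H2O) = (4/8) × 226.4 = 113.2 mol
mass = 113.2 × 18.02 = 2040 g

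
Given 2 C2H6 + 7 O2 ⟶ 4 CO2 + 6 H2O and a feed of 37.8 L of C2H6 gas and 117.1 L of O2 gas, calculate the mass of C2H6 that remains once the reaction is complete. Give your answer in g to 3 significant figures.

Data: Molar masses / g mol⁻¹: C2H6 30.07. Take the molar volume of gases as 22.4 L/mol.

n(C2H6) = 37.80 / 22.4 = 1.688 mol
n(O2) = 117.1 / 22.4 = 5.228 mol
n/ν for C2H6 = 1.688/2 = 0.8440
n/ν for O2 = 5.228/7 = 0.7469
Smallest n/ν is O2 → limiting reagent.
C2H6 consumed = (2/7) × 5.228 = 1.494 mol
C2H6 remaining = 1.688 − 1.494 = 0.1940 mol
mass = 0.1940 × 30.07 = 5.834 g

5.83 g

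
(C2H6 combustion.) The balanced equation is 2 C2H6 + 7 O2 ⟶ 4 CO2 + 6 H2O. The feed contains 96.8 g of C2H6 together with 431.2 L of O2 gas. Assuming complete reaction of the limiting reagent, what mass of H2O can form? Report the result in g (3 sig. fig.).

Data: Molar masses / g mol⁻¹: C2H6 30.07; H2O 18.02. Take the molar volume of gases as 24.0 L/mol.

174 g

n(C2H6) = 96.80 / 30.07 = 3.219 mol
n(O2) = 431.2 / 24.0 = 17.97 mol
n/ν → C2H6: 1.610, O2: 2.567; C2H6 is limiting.
n(H2O) = (6/2) × 3.219 = 9.657 mol
mass = 9.657 × 18.02 = 174.0 g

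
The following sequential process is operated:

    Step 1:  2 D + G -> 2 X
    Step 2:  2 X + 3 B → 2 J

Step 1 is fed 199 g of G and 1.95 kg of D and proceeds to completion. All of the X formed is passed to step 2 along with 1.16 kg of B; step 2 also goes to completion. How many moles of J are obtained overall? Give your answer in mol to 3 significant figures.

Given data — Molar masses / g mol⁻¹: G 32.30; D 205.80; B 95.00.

8.14 mol

Step 1:
n(G) = 199.0 / 32.30 = 6.161 mol
n(D) = 1.950×1000 / 205.80 = 9.475 mol
n/ν → G: 6.161, D: 4.738; D is limiting.
n(X) produced = (2/2) × 9.475 = 9.475 mol
Step 2:
n(X) available = 9.475 mol
n(B) = 1.160×1000 / 95.00 = 12.21 mol
n/ν → X: 4.738, B: 4.070; B is limiting.
n(J) = (2/3) × 12.21 = 8.140 mol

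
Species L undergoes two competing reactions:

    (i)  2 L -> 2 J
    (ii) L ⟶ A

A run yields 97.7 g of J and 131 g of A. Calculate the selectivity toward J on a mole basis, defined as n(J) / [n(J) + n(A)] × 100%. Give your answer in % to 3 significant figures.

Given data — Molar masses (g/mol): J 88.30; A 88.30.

42.7 %

n(J) = 97.7 / 88.30 = 1.106 mol
n(A) = 131 / 88.30 = 1.484 mol
selectivity = 1.106/(1.106+1.484) × 100 = 42.70 %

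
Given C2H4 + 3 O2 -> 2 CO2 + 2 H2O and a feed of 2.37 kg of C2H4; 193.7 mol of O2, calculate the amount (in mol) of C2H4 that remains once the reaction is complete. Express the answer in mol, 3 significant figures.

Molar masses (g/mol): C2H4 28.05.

n(C2H4) = 2.370×1000 / 28.05 = 84.49 mol
n(O2) = 193.7 mol
n/ν for C2H4 = 84.49/1 = 84.49
n/ν for O2 = 193.7/3 = 64.57
Smallest n/ν is O2 → limiting reagent.
C2H4 consumed = (1/3) × 193.7 = 64.57 mol
C2H4 remaining = 84.49 − 64.57 = 19.92 mol

19.9 mol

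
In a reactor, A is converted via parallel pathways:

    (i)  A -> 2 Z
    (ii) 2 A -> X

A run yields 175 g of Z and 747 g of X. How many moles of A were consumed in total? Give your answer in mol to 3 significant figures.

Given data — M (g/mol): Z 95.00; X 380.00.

n(Z) = 175 / 95.00 = 1.842 mol
n(X) = 747 / 380.00 = 1.966 mol
n(A) via (i) = (1/2)×1.842 = 0.9210 mol
n(A) via (ii) = (2/1)×1.966 = 3.932 mol
total n(A) = 0.9210 + 3.932 = 4.853 mol

4.85 mol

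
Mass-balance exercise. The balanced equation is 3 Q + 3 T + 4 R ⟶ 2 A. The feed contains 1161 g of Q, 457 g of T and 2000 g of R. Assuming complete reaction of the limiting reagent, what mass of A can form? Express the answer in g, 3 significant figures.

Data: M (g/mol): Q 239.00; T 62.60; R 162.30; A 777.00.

2520 g

n(Q) = 1161 / 239.00 = 4.858 mol
n(T) = 457.0 / 62.60 = 7.300 mol
n(R) = 2000 / 162.30 = 12.32 mol
n/ν for Q = 4.858/3 = 1.619
n/ν for T = 7.300/3 = 2.433
n/ν for R = 12.32/4 = 3.080
Smallest n/ν is Q → limiting reagent.
n(A) = (2/3) × 4.858 = 3.239 mol
mass = 3.239 × 777.00 = 2517 g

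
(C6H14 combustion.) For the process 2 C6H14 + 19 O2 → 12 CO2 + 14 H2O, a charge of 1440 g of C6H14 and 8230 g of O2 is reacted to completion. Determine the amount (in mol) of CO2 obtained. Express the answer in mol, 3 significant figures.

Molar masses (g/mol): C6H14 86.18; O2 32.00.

100 mol

n(C6H14) = 1440 / 86.18 = 16.71 mol
n(O2) = 8230 / 32.00 = 257.2 mol
n/ν for C6H14 = 16.71/2 = 8.355
n/ν for O2 = 257.2/19 = 13.54
Smallest n/ν is C6H14 → limiting reagent.
n(CO2) = (12/2) × 16.71 = 100.3 mol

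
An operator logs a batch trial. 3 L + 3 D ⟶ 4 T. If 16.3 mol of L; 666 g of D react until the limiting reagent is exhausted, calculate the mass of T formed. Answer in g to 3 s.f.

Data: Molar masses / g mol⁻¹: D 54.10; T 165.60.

2720 g

n(L) = 16.30 mol
n(D) = 666.0 / 54.10 = 12.31 mol
n/ν → L: 5.433, D: 4.103; D is limiting.
n(T) = (4/3) × 12.31 = 16.41 mol
mass = 16.41 × 165.60 = 2717 g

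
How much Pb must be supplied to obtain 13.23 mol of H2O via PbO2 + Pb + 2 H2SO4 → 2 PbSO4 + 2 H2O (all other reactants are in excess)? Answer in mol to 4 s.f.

n(H2O) = 13.23 mol
n(Pb) = (1/2) × 13.23 = 6.615 mol

6.615 mol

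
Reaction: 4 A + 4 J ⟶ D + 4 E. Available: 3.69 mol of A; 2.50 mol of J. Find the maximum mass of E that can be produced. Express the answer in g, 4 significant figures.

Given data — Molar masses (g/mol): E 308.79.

n(A) = 3.690 mol
n(J) = 2.500 mol
n/ν for A = 3.690/4 = 0.9225
n/ν for J = 2.500/4 = 0.6250
Smallest n/ν is J → limiting reagent.
n(E) = (4/4) × 2.500 = 2.500 mol
mass = 2.500 × 308.79 = 772.0 g

772.0 g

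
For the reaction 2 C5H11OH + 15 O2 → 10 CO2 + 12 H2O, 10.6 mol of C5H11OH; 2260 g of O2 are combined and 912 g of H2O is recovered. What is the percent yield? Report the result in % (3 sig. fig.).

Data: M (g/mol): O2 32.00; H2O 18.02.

89.6 %

n(C5H11OH) = 10.60 mol
n(O2) = 2260 / 32.00 = 70.63 mol
n/ν → C5H11OH: 5.300, O2: 4.709; O2 is limiting.
theoretical n(H2O) = (12/15) × 70.63 = 56.50 mol → 1018 g
% yield = 912 / 1018 × 100 = 89.59 %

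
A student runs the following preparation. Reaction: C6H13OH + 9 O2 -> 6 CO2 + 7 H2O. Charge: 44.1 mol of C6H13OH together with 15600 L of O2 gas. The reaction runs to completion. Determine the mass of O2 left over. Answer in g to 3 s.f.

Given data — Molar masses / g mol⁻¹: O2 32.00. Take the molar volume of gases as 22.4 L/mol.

9580 g

n(C6H13OH) = 44.10 mol
n(O2) = 15600 / 22.4 = 696.4 mol
n/ν for C6H13OH = 44.10/1 = 44.10
n/ν for O2 = 696.4/9 = 77.38
Smallest n/ν is C6H13OH → limiting reagent.
O2 consumed = (9/1) × 44.10 = 396.9 mol
O2 remaining = 696.4 − 396.9 = 299.5 mol
mass = 299.5 × 32.00 = 9584 g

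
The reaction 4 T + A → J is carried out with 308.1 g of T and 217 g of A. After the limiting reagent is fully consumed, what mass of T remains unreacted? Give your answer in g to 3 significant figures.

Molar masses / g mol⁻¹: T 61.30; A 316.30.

n(T) = 308.1 / 61.30 = 5.026 mol
n(A) = 217.0 / 316.30 = 0.6861 mol
n/ν for T = 5.026/4 = 1.257
n/ν for A = 0.6861/1 = 0.6861
Smallest n/ν is A → limiting reagent.
T consumed = (4/1) × 0.6861 = 2.744 mol
T remaining = 5.026 − 2.744 = 2.282 mol
mass = 2.282 × 61.30 = 139.9 g

140 g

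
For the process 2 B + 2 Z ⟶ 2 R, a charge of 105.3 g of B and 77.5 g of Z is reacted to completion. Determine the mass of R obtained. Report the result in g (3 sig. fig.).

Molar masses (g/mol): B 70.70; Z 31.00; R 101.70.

151 g

n(B) = 105.3 / 70.70 = 1.489 mol
n(Z) = 77.50 / 31.00 = 2.500 mol
n/ν for B = 1.489/2 = 0.7445
n/ν for Z = 2.500/2 = 1.250
Smallest n/ν is B → limiting reagent.
n(R) = (2/2) × 1.489 = 1.489 mol
mass = 1.489 × 101.70 = 151.4 g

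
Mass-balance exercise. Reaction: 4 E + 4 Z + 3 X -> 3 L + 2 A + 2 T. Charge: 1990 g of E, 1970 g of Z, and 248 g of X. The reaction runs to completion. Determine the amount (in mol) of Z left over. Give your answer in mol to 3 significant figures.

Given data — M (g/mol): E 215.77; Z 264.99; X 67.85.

n(E) = 1990 / 215.77 = 9.223 mol
n(Z) = 1970 / 264.99 = 7.434 mol
n(X) = 248.0 / 67.85 = 3.655 mol
n/ν for E = 9.223/4 = 2.306
n/ν for Z = 7.434/4 = 1.859
n/ν for X = 3.655/3 = 1.218
Smallest n/ν is X → limiting reagent.
Z consumed = (4/3) × 3.655 = 4.873 mol
Z remaining = 7.434 − 4.873 = 2.561 mol

2.56 mol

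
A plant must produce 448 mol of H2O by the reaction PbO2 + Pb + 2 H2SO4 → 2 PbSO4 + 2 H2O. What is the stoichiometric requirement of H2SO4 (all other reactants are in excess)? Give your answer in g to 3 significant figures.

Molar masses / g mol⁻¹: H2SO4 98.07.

43900 g

n(H2O) = 448.0 mol
n(H2SO4) = (2/2) × 448.0 = 448.0 mol
mass = 448.0 × 98.07 = 43940 g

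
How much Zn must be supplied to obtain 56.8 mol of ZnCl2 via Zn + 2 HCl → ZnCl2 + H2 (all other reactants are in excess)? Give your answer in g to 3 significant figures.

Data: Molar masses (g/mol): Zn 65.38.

3710 g

n(ZnCl2) = 56.80 mol
n(Zn) = (1/1) × 56.80 = 56.80 mol
mass = 56.80 × 65.38 = 3714 g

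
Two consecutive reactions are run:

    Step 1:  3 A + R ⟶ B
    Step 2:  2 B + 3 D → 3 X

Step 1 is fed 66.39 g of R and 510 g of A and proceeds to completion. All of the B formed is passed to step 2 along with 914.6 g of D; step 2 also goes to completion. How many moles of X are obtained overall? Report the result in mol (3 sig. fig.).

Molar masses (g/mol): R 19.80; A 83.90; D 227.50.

Step 1:
n(R) = 66.39 / 19.80 = 3.353 mol
n(A) = 510.0 / 83.90 = 6.079 mol
n/ν for R = 3.353/1 = 3.353
n/ν for A = 6.079/3 = 2.026
Smallest n/ν is A → limiting reagent.
n(B) produced = (1/3) × 6.079 = 2.026 mol
Step 2:
n(B) available = 2.026 mol
n(D) = 914.6 / 227.50 = 4.020 mol
n/ν for B = 2.026/2 = 1.013
n/ν for D = 4.020/3 = 1.340
Smallest n/ν is B → limiting reagent.
n(X) = (3/2) × 2.026 = 3.039 mol

3.04 mol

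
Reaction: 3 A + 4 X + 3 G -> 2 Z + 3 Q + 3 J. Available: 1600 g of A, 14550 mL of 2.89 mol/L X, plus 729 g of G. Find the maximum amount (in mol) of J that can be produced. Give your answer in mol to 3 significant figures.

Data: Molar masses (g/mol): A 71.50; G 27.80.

n(A) = 1600 / 71.50 = 22.38 mol
n(X) = 2.89 × 14550/1000 = 42.05 mol
n(G) = 729.0 / 27.80 = 26.22 mol
n/ν for A = 22.38/3 = 7.460
n/ν for X = 42.05/4 = 10.51
n/ν for G = 26.22/3 = 8.740
Smallest n/ν is A → limiting reagent.
n(J) = (3/3) × 22.38 = 22.38 mol

22.4 mol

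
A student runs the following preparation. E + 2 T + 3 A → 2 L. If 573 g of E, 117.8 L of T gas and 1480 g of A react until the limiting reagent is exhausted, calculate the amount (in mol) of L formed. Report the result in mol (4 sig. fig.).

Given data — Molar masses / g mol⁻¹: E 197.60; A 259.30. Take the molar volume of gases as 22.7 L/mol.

n(E) = 573.0 / 197.60 = 2.900 mol
n(T) = 117.8 / 22.7 = 5.189 mol
n(A) = 1480 / 259.30 = 5.708 mol
n/ν for E = 2.900/1 = 2.900
n/ν for T = 5.189/2 = 2.595
n/ν for A = 5.708/3 = 1.903
Smallest n/ν is A → limiting reagent.
n(L) = (2/3) × 5.708 = 3.805 mol

3.805 mol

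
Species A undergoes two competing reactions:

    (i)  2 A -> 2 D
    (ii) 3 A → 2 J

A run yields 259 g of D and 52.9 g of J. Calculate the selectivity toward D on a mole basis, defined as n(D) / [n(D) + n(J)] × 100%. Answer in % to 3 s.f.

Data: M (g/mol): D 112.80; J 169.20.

n(D) = 259 / 112.80 = 2.296 mol
n(J) = 52.9 / 169.20 = 0.3126 mol
selectivity = 2.296/(2.296+0.3126) × 100 = 88.02 %

88.0 %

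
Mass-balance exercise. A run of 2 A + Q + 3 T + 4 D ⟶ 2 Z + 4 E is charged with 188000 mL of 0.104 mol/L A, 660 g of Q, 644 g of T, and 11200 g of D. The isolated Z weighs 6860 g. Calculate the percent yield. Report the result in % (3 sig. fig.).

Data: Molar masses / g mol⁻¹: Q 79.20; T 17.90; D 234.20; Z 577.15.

71.3 %

n(A) = 0.104 × 188000/1000 = 19.55 mol
n(Q) = 660.0 / 79.20 = 8.333 mol
n(T) = 644.0 / 17.90 = 35.98 mol
n(D) = 11200 / 234.20 = 47.82 mol
n/ν for A = 19.55/2 = 9.775
n/ν for Q = 8.333/1 = 8.333
n/ν for T = 35.98/3 = 11.99
n/ν for D = 47.82/4 = 11.96
Smallest n/ν is Q → limiting reagent.
theoretical n(Z) = (2/1) × 8.333 = 16.67 mol → 9621 g
% yield = 6860 / 9621 × 100 = 71.30 %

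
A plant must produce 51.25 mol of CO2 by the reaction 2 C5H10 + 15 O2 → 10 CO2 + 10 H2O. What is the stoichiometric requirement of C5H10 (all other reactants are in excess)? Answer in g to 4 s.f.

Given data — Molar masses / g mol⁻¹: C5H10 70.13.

718.8 g

n(CO2) = 51.25 mol
n(C5H10) = (2/10) × 51.25 = 10.25 mol
mass = 10.25 × 70.13 = 718.8 g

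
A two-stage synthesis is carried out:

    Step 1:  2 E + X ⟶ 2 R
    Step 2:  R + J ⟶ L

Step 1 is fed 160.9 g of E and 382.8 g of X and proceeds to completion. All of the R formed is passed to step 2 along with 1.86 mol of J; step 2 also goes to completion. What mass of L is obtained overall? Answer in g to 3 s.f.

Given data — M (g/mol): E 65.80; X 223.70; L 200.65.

Step 1:
n(E) = 160.9 / 65.80 = 2.445 mol
n(X) = 382.8 / 223.70 = 1.711 mol
n/ν for E = 2.445/2 = 1.223
n/ν for X = 1.711/1 = 1.711
Smallest n/ν is E → limiting reagent.
n(R) produced = (2/2) × 2.445 = 2.445 mol
Step 2:
n(R) available = 2.445 mol
n(J) = 1.860 mol
n/ν for R = 2.445/1 = 2.445
n/ν for J = 1.860/1 = 1.860
Smallest n/ν is J → limiting reagent.
n(L) = (1/1) × 1.860 = 1.860 mol
mass = 1.860 × 200.65 = 373.2 g

373 g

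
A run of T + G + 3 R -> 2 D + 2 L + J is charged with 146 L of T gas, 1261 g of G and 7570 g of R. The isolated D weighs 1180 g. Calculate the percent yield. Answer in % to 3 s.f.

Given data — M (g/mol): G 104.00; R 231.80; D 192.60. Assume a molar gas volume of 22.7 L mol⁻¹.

n(T) = 146.0 / 22.7 = 6.432 mol
n(G) = 1261 / 104.00 = 12.13 mol
n(R) = 7570 / 231.80 = 32.66 mol
n/ν for T = 6.432/1 = 6.432
n/ν for G = 12.13/1 = 12.13
n/ν for R = 32.66/3 = 10.89
Smallest n/ν is T → limiting reagent.
theoretical n(D) = (2/1) × 6.432 = 12.86 mol → 2477 g
% yield = 1180 / 2477 × 100 = 47.64 %

47.6 %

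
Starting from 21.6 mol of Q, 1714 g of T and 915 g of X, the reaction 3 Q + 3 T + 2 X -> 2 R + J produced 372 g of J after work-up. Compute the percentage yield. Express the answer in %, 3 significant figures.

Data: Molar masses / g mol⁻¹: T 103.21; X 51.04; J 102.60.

65.5 %

n(Q) = 21.60 mol
n(T) = 1714 / 103.21 = 16.61 mol
n(X) = 915.0 / 51.04 = 17.93 mol
n/ν for Q = 21.60/3 = 7.200
n/ν for T = 16.61/3 = 5.537
n/ν for X = 17.93/2 = 8.965
Smallest n/ν is T → limiting reagent.
theoretical n(J) = (1/3) × 16.61 = 5.537 mol → 568.1 g
% yield = 372 / 568.1 × 100 = 65.48 %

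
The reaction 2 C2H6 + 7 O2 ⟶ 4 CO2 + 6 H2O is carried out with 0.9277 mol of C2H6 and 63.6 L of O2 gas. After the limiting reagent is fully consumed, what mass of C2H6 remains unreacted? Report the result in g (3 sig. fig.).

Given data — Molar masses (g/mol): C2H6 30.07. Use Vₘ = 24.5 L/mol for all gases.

5.59 g

n(C2H6) = 0.9277 mol
n(O2) = 63.60 / 24.5 = 2.596 mol
n/ν → C2H6: 0.4639, O2: 0.3709; O2 is limiting.
C2H6 consumed = (2/7) × 2.596 = 0.7417 mol
C2H6 remaining = 0.9277 − 0.7417 = 0.1860 mol
mass = 0.1860 × 30.07 = 5.593 g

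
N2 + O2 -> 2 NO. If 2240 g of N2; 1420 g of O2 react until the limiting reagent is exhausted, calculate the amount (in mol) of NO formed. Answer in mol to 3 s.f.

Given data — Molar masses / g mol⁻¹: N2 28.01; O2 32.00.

88.8 mol

n(N2) = 2240 / 28.01 = 79.97 mol
n(O2) = 1420 / 32.00 = 44.38 mol
n/ν for N2 = 79.97/1 = 79.97
n/ν for O2 = 44.38/1 = 44.38
Smallest n/ν is O2 → limiting reagent.
n(NO) = (2/1) × 44.38 = 88.76 mol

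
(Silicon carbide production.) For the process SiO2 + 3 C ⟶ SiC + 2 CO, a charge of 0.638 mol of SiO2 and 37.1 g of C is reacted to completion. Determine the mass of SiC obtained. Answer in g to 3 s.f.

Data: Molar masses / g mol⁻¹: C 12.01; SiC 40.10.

25.6 g

n(SiO2) = 0.6380 mol
n(C) = 37.10 / 12.01 = 3.089 mol
n/ν → SiO2: 0.6380, C: 1.030; SiO2 is limiting.
n(SiC) = (1/1) × 0.6380 = 0.6380 mol
mass = 0.6380 × 40.10 = 25.58 g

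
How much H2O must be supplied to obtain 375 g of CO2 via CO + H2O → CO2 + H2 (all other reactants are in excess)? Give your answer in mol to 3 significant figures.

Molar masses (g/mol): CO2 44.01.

n(CO2) = 375 / 44.01 = 8.521 mol
n(H2O) = (1/1) × 8.521 = 8.521 mol

8.52 mol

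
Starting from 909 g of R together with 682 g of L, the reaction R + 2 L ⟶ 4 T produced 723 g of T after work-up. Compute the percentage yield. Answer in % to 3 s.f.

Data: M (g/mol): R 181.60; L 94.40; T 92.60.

54.0 %

n(R) = 909.0 / 181.60 = 5.006 mol
n(L) = 682.0 / 94.40 = 7.225 mol
n/ν → R: 5.006, L: 3.613; L is limiting.
theoretical n(T) = (4/2) × 7.225 = 14.45 mol → 1338 g
% yield = 723 / 1338 × 100 = 54.04 %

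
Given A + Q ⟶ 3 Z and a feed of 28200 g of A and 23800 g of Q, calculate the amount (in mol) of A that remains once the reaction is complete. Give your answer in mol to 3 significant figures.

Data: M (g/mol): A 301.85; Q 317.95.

n(A) = 28200 / 301.85 = 93.42 mol
n(Q) = 23800 / 317.95 = 74.85 mol
n/ν for A = 93.42/1 = 93.42
n/ν for Q = 74.85/1 = 74.85
Smallest n/ν is Q → limiting reagent.
A consumed = (1/1) × 74.85 = 74.85 mol
A remaining = 93.42 − 74.85 = 18.57 mol

18.6 mol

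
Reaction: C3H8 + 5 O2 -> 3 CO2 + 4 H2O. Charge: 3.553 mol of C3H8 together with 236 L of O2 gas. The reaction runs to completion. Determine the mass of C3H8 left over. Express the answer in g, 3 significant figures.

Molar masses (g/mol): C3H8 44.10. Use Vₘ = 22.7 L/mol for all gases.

n(C3H8) = 3.553 mol
n(O2) = 236.0 / 22.7 = 10.40 mol
n/ν → C3H8: 3.553, O2: 2.080; O2 is limiting.
C3H8 consumed = (1/5) × 10.40 = 2.080 mol
C3H8 remaining = 3.553 − 2.080 = 1.473 mol
mass = 1.473 × 44.10 = 64.96 g

65.0 g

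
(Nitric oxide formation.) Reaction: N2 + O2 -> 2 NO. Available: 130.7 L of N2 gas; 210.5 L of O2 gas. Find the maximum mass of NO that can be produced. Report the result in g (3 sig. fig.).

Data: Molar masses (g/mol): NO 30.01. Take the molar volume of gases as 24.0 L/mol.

327 g

n(N2) = 130.7 / 24.0 = 5.446 mol
n(O2) = 210.5 / 24.0 = 8.771 mol
n/ν for N2 = 5.446/1 = 5.446
n/ν for O2 = 8.771/1 = 8.771
Smallest n/ν is N2 → limiting reagent.
n(NO) = (2/1) × 5.446 = 10.89 mol
mass = 10.89 × 30.01 = 326.8 g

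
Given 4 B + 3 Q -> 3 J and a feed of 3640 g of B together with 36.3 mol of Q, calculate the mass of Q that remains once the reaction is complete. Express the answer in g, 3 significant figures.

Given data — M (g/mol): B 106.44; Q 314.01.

n(B) = 3640 / 106.44 = 34.20 mol
n(Q) = 36.30 mol
n/ν for B = 34.20/4 = 8.550
n/ν for Q = 36.30/3 = 12.10
Smallest n/ν is B → limiting reagent.
Q consumed = (3/4) × 34.20 = 25.65 mol
Q remaining = 36.30 − 25.65 = 10.65 mol
mass = 10.65 × 314.01 = 3344 g

3340 g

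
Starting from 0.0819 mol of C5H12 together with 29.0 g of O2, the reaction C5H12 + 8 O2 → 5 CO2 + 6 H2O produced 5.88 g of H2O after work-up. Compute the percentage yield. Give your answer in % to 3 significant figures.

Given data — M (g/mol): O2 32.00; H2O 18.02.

66.4 %

n(C5H12) = 0.08190 mol
n(O2) = 29.00 / 32.00 = 0.9063 mol
n/ν → C5H12: 0.08190, O2: 0.1133; C5H12 is limiting.
theoretical n(H2O) = (6/1) × 0.08190 = 0.4914 mol → 8.855 g
% yield = 5.88 / 8.855 × 100 = 66.40 %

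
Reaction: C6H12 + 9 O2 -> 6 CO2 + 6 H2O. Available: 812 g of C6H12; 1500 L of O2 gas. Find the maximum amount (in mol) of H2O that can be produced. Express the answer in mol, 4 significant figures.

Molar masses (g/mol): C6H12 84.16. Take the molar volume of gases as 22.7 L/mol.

n(C6H12) = 812.0 / 84.16 = 9.648 mol
n(O2) = 1500 / 22.7 = 66.08 mol
n/ν for C6H12 = 9.648/1 = 9.648
n/ν for O2 = 66.08/9 = 7.342
Smallest n/ν is O2 → limiting reagent.
n(H2O) = (6/9) × 66.08 = 44.05 mol

44.05 mol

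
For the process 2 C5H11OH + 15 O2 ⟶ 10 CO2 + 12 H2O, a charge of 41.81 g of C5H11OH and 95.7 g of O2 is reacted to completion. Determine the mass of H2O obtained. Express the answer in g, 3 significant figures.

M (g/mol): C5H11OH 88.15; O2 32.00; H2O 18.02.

n(C5H11OH) = 41.81 / 88.15 = 0.4743 mol
n(O2) = 95.70 / 32.00 = 2.991 mol
n/ν for C5H11OH = 0.4743/2 = 0.2372
n/ν for O2 = 2.991/15 = 0.1994
Smallest n/ν is O2 → limiting reagent.
n(H2O) = (12/15) × 2.991 = 2.393 mol
mass = 2.393 × 18.02 = 43.12 g

43.1 g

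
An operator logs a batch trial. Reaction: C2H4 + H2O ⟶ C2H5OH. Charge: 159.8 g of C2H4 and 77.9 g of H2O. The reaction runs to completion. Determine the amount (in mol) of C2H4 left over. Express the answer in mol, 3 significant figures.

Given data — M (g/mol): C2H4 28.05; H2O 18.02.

n(C2H4) = 159.8 / 28.05 = 5.697 mol
n(H2O) = 77.90 / 18.02 = 4.323 mol
n/ν for C2H4 = 5.697/1 = 5.697
n/ν for H2O = 4.323/1 = 4.323
Smallest n/ν is H2O → limiting reagent.
C2H4 consumed = (1/1) × 4.323 = 4.323 mol
C2H4 remaining = 5.697 − 4.323 = 1.374 mol

1.37 mol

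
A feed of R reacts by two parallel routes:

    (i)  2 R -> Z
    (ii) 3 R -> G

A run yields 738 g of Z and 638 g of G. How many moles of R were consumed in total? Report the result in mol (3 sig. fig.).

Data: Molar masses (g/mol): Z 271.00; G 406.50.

10.2 mol

n(Z) = 738 / 271.00 = 2.723 mol
n(G) = 638 / 406.50 = 1.569 mol
n(R) via (i) = (2/1)×2.723 = 5.446 mol
n(R) via (ii) = (3/1)×1.569 = 4.707 mol
total n(R) = 5.446 + 4.707 = 10.15 mol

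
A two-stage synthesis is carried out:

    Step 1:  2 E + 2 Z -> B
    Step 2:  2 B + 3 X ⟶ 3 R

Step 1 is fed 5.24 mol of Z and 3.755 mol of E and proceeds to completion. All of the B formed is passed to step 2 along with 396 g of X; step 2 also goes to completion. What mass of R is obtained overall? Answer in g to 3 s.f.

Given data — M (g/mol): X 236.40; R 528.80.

Step 1:
n(Z) = 5.240 mol
n(E) = 3.755 mol
n/ν → Z: 2.620, E: 1.878; E is limiting.
n(B) produced = (1/2) × 3.755 = 1.878 mol
Step 2:
n(B) available = 1.878 mol
n(X) = 396.0 / 236.40 = 1.675 mol
n/ν → B: 0.9390, X: 0.5583; X is limiting.
n(R) = (3/3) × 1.675 = 1.675 mol
mass = 1.675 × 528.80 = 885.7 g

886 g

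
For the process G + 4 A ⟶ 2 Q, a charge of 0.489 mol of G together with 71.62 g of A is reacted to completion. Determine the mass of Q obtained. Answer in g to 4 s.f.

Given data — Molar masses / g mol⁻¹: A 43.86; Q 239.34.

n(G) = 0.4890 mol
n(A) = 71.62 / 43.86 = 1.633 mol
n/ν for G = 0.4890/1 = 0.4890
n/ν for A = 1.633/4 = 0.4083
Smallest n/ν is A → limiting reagent.
n(Q) = (2/4) × 1.633 = 0.8165 mol
mass = 0.8165 × 239.34 = 195.4 g

195.4 g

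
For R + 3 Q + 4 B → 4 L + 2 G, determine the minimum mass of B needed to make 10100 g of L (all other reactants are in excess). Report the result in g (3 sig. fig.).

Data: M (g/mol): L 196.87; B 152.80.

7840 g

n(L) = 10100 / 196.87 = 51.30 mol
n(B) = (4/4) × 51.30 = 51.30 mol
mass = 51.30 × 152.80 = 7839 g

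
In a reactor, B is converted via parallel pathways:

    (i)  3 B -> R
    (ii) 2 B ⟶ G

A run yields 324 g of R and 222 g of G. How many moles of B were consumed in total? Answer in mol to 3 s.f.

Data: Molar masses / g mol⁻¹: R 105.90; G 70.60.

15.5 mol

n(R) = 324 / 105.90 = 3.059 mol
n(G) = 222 / 70.60 = 3.144 mol
n(B) via (i) = (3/1)×3.059 = 9.177 mol
n(B) via (ii) = (2/1)×3.144 = 6.288 mol
total n(B) = 9.177 + 6.288 = 15.47 mol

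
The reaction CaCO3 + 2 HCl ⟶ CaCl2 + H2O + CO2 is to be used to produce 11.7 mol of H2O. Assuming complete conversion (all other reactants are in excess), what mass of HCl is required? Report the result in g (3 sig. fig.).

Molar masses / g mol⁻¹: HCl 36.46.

853 g

n(H2O) = 11.70 mol
n(HCl) = (2/1) × 11.70 = 23.40 mol
mass = 23.40 × 36.46 = 853.2 g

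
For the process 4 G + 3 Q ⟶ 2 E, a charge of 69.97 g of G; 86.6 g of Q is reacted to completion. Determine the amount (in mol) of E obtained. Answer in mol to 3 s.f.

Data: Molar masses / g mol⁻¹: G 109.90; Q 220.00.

0.262 mol

n(G) = 69.97 / 109.90 = 0.6367 mol
n(Q) = 86.60 / 220.00 = 0.3936 mol
n/ν for G = 0.6367/4 = 0.1592
n/ν for Q = 0.3936/3 = 0.1312
Smallest n/ν is Q → limiting reagent.
n(E) = (2/3) × 0.3936 = 0.2624 mol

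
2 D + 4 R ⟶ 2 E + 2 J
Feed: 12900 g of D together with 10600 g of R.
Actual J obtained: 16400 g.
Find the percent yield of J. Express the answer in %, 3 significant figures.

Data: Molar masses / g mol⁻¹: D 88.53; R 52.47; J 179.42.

90.5 %

n(D) = 12900 / 88.53 = 145.7 mol
n(R) = 10600 / 52.47 = 202.0 mol
n/ν → D: 72.85, R: 50.50; R is limiting.
theoretical n(J) = (2/4) × 202.0 = 101.0 mol → 18120 g
% yield = 16400 / 18120 × 100 = 90.51 %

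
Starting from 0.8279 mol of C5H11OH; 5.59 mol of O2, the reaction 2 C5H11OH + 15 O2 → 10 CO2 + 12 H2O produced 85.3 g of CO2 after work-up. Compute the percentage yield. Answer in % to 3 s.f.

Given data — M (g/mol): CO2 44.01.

52.0 %

n(C5H11OH) = 0.8279 mol
n(O2) = 5.590 mol
n/ν for C5H11OH = 0.8279/2 = 0.4140
n/ν for O2 = 5.590/15 = 0.3727
Smallest n/ν is O2 → limiting reagent.
theoretical n(CO2) = (10/15) × 5.590 = 3.727 mol → 164.0 g
% yield = 85.3 / 164.0 × 100 = 52.01 %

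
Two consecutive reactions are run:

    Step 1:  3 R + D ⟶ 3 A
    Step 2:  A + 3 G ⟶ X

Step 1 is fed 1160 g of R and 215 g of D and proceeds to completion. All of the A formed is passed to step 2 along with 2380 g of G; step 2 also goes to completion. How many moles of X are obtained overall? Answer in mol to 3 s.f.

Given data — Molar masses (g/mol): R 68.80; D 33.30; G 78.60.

Step 1:
n(R) = 1160 / 68.80 = 16.86 mol
n(D) = 215.0 / 33.30 = 6.456 mol
n/ν → R: 5.620, D: 6.456; R is limiting.
n(A) produced = (3/3) × 16.86 = 16.86 mol
Step 2:
n(A) available = 16.86 mol
n(G) = 2380 / 78.60 = 30.28 mol
n/ν → A: 16.86, G: 10.09; G is limiting.
n(X) = (1/3) × 30.28 = 10.09 mol

10.1 mol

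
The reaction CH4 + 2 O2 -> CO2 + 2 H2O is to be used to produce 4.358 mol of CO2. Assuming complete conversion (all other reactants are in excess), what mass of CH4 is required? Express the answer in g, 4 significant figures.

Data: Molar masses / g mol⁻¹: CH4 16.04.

n(CO2) = 4.358 mol
n(CH4) = (1/1) × 4.358 = 4.358 mol
mass = 4.358 × 16.04 = 69.90 g

69.90 g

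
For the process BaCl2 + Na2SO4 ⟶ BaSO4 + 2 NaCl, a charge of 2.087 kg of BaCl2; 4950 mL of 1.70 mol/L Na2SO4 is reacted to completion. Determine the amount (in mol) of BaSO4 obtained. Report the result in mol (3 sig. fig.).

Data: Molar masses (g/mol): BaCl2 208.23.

n(BaCl2) = 2.087×1000 / 208.23 = 10.02 mol
n(Na2SO4) = 1.70 × 4950/1000 = 8.415 mol
n/ν for BaCl2 = 10.02/1 = 10.02
n/ν for Na2SO4 = 8.415/1 = 8.415
Smallest n/ν is Na2SO4 → limiting reagent.
n(BaSO4) = (1/1) × 8.415 = 8.415 mol

8.42 mol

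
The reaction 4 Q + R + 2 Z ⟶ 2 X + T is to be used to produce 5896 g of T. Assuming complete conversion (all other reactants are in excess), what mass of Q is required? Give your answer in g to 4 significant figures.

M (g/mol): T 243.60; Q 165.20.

n(T) = 5896 / 243.60 = 24.20 mol
n(Q) = (4/1) × 24.20 = 96.80 mol
mass = 96.80 × 165.20 = 15990 g

15990 g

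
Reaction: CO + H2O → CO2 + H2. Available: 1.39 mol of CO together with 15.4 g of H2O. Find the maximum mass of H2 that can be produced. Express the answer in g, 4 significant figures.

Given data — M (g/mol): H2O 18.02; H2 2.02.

n(CO) = 1.390 mol
n(H2O) = 15.40 / 18.02 = 0.8546 mol
n/ν → CO: 1.390, H2O: 0.8546; H2O is limiting.
n(H2) = (1/1) × 0.8546 = 0.8546 mol
mass = 0.8546 × 2.02 = 1.726 g

1.726 g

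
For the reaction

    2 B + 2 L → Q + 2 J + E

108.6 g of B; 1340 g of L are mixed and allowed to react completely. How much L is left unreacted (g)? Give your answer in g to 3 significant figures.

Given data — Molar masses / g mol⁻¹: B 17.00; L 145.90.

408 g

n(B) = 108.6 / 17.00 = 6.388 mol
n(L) = 1340 / 145.90 = 9.184 mol
n/ν → B: 3.194, L: 4.592; B is limiting.
L consumed = (2/2) × 6.388 = 6.388 mol
L remaining = 9.184 − 6.388 = 2.796 mol
mass = 2.796 × 145.90 = 407.9 g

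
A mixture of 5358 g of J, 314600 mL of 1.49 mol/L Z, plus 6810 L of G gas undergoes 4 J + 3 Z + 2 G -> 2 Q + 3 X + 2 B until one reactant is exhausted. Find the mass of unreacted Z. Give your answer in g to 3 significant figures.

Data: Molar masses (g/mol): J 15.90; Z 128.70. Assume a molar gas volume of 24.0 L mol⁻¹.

n(J) = 5358 / 15.90 = 337.0 mol
n(Z) = 1.49 × 314600/1000 = 468.8 mol
n(G) = 6810 / 24.0 = 283.8 mol
n/ν for J = 337.0/4 = 84.25
n/ν for Z = 468.8/3 = 156.3
n/ν for G = 283.8/2 = 141.9
Smallest n/ν is J → limiting reagent.
Z consumed = (3/4) × 337.0 = 252.8 mol
Z remaining = 468.8 − 252.8 = 216.0 mol
mass = 216.0 × 128.70 = 27800 g

27800 g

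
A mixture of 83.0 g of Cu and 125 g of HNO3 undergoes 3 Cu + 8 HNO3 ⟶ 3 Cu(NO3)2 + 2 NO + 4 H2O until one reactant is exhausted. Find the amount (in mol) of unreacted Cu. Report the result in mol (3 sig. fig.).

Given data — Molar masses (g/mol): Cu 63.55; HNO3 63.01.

0.562 mol

n(Cu) = 83.00 / 63.55 = 1.306 mol
n(HNO3) = 125.0 / 63.01 = 1.984 mol
n/ν for Cu = 1.306/3 = 0.4353
n/ν for HNO3 = 1.984/8 = 0.2480
Smallest n/ν is HNO3 → limiting reagent.
Cu consumed = (3/8) × 1.984 = 0.7440 mol
Cu remaining = 1.306 − 0.7440 = 0.5620 mol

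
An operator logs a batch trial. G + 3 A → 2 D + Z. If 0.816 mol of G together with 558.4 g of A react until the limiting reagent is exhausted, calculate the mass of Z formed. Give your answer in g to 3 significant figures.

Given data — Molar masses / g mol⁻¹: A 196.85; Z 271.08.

221 g

n(G) = 0.8160 mol
n(A) = 558.4 / 196.85 = 2.837 mol
n/ν for G = 0.8160/1 = 0.8160
n/ν for A = 2.837/3 = 0.9457
Smallest n/ν is G → limiting reagent.
n(Z) = (1/1) × 0.8160 = 0.8160 mol
mass = 0.8160 × 271.08 = 221.2 g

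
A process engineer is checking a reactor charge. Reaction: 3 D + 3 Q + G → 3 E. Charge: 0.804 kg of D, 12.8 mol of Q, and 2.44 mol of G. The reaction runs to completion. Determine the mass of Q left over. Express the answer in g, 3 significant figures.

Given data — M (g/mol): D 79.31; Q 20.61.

n(D) = 0.8040×1000 / 79.31 = 10.14 mol
n(Q) = 12.80 mol
n(G) = 2.440 mol
n/ν for D = 10.14/3 = 3.380
n/ν for Q = 12.80/3 = 4.267
n/ν for G = 2.440/1 = 2.440
Smallest n/ν is G → limiting reagent.
Q consumed = (3/1) × 2.440 = 7.320 mol
Q remaining = 12.80 − 7.320 = 5.480 mol
mass = 5.480 × 20.61 = 112.9 g

113 g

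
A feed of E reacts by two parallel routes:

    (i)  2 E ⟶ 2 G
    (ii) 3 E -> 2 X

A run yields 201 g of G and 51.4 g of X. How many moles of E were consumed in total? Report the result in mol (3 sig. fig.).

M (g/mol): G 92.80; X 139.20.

2.72 mol

n(G) = 201 / 92.80 = 2.166 mol
n(X) = 51.4 / 139.20 = 0.3693 mol
n(E) via (i) = (2/2)×2.166 = 2.166 mol
n(E) via (ii) = (3/2)×0.3693 = 0.5540 mol
total n(E) = 2.166 + 0.5540 = 2.720 mol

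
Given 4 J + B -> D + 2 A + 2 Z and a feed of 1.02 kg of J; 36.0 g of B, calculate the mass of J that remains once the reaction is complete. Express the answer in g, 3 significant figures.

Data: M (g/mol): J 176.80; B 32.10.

n(J) = 1.020×1000 / 176.80 = 5.769 mol
n(B) = 36.00 / 32.10 = 1.121 mol
n/ν for J = 5.769/4 = 1.442
n/ν for B = 1.121/1 = 1.121
Smallest n/ν is B → limiting reagent.
J consumed = (4/1) × 1.121 = 4.484 mol
J remaining = 5.769 − 4.484 = 1.285 mol
mass = 1.285 × 176.80 = 227.2 g

227 g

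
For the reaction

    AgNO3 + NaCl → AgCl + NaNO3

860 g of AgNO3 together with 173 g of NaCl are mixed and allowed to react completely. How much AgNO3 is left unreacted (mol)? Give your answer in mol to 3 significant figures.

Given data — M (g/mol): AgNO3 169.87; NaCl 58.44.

2.10 mol

n(AgNO3) = 860.0 / 169.87 = 5.063 mol
n(NaCl) = 173.0 / 58.44 = 2.960 mol
n/ν → AgNO3: 5.063, NaCl: 2.960; NaCl is limiting.
AgNO3 consumed = (1/1) × 2.960 = 2.960 mol
AgNO3 remaining = 5.063 − 2.960 = 2.103 mol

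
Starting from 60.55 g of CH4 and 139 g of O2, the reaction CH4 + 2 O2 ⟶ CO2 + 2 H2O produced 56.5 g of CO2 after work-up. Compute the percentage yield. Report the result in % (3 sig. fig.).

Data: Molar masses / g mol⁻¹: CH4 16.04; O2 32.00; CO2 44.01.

n(CH4) = 60.55 / 16.04 = 3.775 mol
n(O2) = 139.0 / 32.00 = 4.344 mol
n/ν for CH4 = 3.775/1 = 3.775
n/ν for O2 = 4.344/2 = 2.172
Smallest n/ν is O2 → limiting reagent.
theoretical n(CO2) = (1/2) × 4.344 = 2.172 mol → 95.59 g
% yield = 56.5 / 95.59 × 100 = 59.11 %

59.1 %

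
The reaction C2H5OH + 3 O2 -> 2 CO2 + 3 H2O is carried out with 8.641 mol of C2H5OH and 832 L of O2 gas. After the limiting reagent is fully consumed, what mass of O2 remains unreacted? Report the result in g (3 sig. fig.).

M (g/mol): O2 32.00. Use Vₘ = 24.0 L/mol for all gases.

280 g

n(C2H5OH) = 8.641 mol
n(O2) = 832.0 / 24.0 = 34.67 mol
n/ν → C2H5OH: 8.641, O2: 11.56; C2H5OH is limiting.
O2 consumed = (3/1) × 8.641 = 25.92 mol
O2 remaining = 34.67 − 25.92 = 8.750 mol
mass = 8.750 × 32.00 = 280.0 g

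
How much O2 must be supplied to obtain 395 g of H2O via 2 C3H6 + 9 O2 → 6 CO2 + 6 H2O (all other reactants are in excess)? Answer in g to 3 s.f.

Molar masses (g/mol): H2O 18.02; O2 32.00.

n(H2O) = 395 / 18.02 = 21.92 mol
n(O2) = (9/6) × 21.92 = 32.88 mol
mass = 32.88 × 32.00 = 1052 g

1050 g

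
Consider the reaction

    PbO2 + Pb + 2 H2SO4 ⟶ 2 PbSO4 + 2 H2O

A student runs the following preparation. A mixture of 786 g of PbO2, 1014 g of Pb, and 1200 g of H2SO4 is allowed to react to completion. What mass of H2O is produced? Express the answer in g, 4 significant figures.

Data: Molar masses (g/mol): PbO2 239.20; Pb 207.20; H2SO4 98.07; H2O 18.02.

n(PbO2) = 786.0 / 239.20 = 3.286 mol
n(Pb) = 1014 / 207.20 = 4.894 mol
n(H2SO4) = 1200 / 98.07 = 12.24 mol
n/ν for PbO2 = 3.286/1 = 3.286
n/ν for Pb = 4.894/1 = 4.894
n/ν for H2SO4 = 12.24/2 = 6.120
Smallest n/ν is PbO2 → limiting reagent.
n(H2O) = (2/1) × 3.286 = 6.572 mol
mass = 6.572 × 18.02 = 118.4 g

118.4 g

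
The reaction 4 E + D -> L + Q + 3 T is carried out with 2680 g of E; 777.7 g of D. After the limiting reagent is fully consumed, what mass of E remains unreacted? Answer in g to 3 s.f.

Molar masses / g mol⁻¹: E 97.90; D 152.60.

n(E) = 2680 / 97.90 = 27.37 mol
n(D) = 777.7 / 152.60 = 5.096 mol
n/ν for E = 27.37/4 = 6.843
n/ν for D = 5.096/1 = 5.096
Smallest n/ν is D → limiting reagent.
E consumed = (4/1) × 5.096 = 20.38 mol
E remaining = 27.37 − 20.38 = 6.990 mol
mass = 6.990 × 97.90 = 684.3 g

684 g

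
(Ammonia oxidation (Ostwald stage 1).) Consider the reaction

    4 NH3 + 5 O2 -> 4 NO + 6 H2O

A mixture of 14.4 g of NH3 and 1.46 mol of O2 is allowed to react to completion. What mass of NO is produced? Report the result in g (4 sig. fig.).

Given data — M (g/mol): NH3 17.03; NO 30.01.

25.38 g

n(NH3) = 14.40 / 17.03 = 0.8456 mol
n(O2) = 1.460 mol
n/ν for NH3 = 0.8456/4 = 0.2114
n/ν for O2 = 1.460/5 = 0.2920
Smallest n/ν is NH3 → limiting reagent.
n(NO) = (4/4) × 0.8456 = 0.8456 mol
mass = 0.8456 × 30.01 = 25.38 g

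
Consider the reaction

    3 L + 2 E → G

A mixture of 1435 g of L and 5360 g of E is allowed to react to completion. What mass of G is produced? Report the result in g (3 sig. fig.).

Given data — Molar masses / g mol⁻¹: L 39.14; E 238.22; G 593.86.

6680 g

n(L) = 1435 / 39.14 = 36.66 mol
n(E) = 5360 / 238.22 = 22.50 mol
n/ν → L: 12.22, E: 11.25; E is limiting.
n(G) = (1/2) × 22.50 = 11.25 mol
mass = 11.25 × 593.86 = 6681 g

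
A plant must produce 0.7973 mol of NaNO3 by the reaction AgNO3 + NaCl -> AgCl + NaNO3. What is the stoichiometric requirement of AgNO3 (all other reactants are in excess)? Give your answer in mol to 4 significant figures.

n(NaNO3) = 0.7973 mol
n(AgNO3) = (1/1) × 0.7973 = 0.7973 mol

0.7973 mol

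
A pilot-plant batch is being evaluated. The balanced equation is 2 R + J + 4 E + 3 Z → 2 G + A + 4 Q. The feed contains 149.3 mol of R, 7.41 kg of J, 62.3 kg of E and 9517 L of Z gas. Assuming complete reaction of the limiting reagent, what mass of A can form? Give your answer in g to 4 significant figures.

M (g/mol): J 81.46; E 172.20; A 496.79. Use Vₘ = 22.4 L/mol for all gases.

37090 g

n(R) = 149.3 mol
n(J) = 7.410×1000 / 81.46 = 90.96 mol
n(E) = 62.30×1000 / 172.20 = 361.8 mol
n(Z) = 9517 / 22.4 = 424.9 mol
n/ν → R: 74.65, J: 90.96, E: 90.45, Z: 141.6; R is limiting.
n(A) = (1/2) × 149.3 = 74.65 mol
mass = 74.65 × 496.79 = 37090 g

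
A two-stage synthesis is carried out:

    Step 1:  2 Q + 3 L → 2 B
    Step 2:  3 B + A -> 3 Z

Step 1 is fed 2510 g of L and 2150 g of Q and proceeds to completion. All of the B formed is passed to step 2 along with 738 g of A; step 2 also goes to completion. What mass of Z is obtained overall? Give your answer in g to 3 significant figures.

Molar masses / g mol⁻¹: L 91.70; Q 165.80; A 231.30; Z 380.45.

Step 1:
n(L) = 2510 / 91.70 = 27.37 mol
n(Q) = 2150 / 165.80 = 12.97 mol
n/ν for L = 27.37/3 = 9.123
n/ν for Q = 12.97/2 = 6.485
Smallest n/ν is Q → limiting reagent.
n(B) produced = (2/2) × 12.97 = 12.97 mol
Step 2:
n(B) available = 12.97 mol
n(A) = 738.0 / 231.30 = 3.191 mol
n/ν for B = 12.97/3 = 4.323
n/ν for A = 3.191/1 = 3.191
Smallest n/ν is A → limiting reagent.
n(Z) = (3/1) × 3.191 = 9.573 mol
mass = 9.573 × 380.45 = 3642 g

3640 g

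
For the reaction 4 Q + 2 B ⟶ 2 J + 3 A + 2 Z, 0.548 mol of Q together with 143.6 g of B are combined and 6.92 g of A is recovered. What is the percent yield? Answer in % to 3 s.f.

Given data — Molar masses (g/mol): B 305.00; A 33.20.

n(Q) = 0.5480 mol
n(B) = 143.6 / 305.00 = 0.4708 mol
n/ν → Q: 0.1370, B: 0.2354; Q is limiting.
theoretical n(A) = (3/4) × 0.5480 = 0.4110 mol → 13.65 g
% yield = 6.92 / 13.65 × 100 = 50.70 %

50.7 %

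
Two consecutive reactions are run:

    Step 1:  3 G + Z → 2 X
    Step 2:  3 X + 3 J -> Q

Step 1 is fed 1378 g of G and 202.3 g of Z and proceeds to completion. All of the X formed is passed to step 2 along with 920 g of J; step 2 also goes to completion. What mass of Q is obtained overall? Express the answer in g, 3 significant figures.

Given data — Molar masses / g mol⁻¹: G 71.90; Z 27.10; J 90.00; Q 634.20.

2160 g

Step 1:
n(G) = 1378 / 71.90 = 19.17 mol
n(Z) = 202.3 / 27.10 = 7.465 mol
n/ν for G = 19.17/3 = 6.390
n/ν for Z = 7.465/1 = 7.465
Smallest n/ν is G → limiting reagent.
n(X) produced = (2/3) × 19.17 = 12.78 mol
Step 2:
n(X) available = 12.78 mol
n(J) = 920.0 / 90.00 = 10.22 mol
n/ν for X = 12.78/3 = 4.260
n/ν for J = 10.22/3 = 3.407
Smallest n/ν is J → limiting reagent.
n(Q) = (1/3) × 10.22 = 3.407 mol
mass = 3.407 × 634.20 = 2161 g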